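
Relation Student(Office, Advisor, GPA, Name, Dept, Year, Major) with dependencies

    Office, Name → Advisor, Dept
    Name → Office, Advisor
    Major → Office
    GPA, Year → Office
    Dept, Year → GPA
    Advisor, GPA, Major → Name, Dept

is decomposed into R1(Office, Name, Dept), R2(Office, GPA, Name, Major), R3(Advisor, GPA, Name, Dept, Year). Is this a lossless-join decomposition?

No

Chase test. Columns are Office, Advisor, GPA, Name, Dept, Year, Major; row i has aⱼ where attribute j ∈ Ri, else bᵢⱼ.
Initial tableau (one row per fragment):
  row 1: a1 b12 b13 a4 a5 b16 b17
  row 2: a1 b22 a3 a4 b25 b26 a7
  row 3: b31 a2 a3 a4 a5 a6 b37
Rows 1 and 2 agree on Office, Name; apply Office, Name→Advisor, Dept and equate their Advisor, Dept entries.
Rows 1 and 3 agree on Name; apply Name→Office, Advisor and equate their Office, Advisor entries.
No row becomes fully distinguished — the join is lossy.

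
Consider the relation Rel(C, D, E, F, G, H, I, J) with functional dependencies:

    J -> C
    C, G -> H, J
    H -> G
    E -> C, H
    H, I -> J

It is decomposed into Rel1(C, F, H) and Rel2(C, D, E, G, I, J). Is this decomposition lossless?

Common attributes: Rel1 ∩ Rel2 = {C}.
No dependency enlarges {C}, so (C)⁺ = {C}.
The closure contains neither all of Rel1 = {C, F, H} nor all of Rel2 = {C, D, E, G, I, J}, so the common attributes are not a superkey of either fragment. The join is lossy.

No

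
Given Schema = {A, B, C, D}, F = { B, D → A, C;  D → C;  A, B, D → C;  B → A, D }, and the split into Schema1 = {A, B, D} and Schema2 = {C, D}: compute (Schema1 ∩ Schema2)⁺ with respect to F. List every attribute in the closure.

C, D

Schema1 ∩ Schema2 = {D}.
D → C applies, adding C
Closure: {C, D}.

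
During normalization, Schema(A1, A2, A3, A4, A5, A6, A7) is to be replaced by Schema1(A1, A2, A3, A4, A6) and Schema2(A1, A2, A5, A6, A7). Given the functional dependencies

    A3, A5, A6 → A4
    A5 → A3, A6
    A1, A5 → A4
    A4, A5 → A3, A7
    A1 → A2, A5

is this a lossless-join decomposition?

Common attributes: Schema1 ∩ Schema2 = {A1, A2, A6}.
Closure of {A1, A2, A6}: A1 → A2, A5 applies, adding A5; A5 → A3, A6 applies, adding A3; A1, A5 → A4 applies, adding A4; A4, A5 → A3, A7 applies, adding A7. So (A1, A2, A6)⁺ = {A1, A2, A3, A4, A5, A6, A7}.
This closure contains every attribute of Schema1, so Schema1 ∩ Schema2 → Schema1. The join is lossless.

Yes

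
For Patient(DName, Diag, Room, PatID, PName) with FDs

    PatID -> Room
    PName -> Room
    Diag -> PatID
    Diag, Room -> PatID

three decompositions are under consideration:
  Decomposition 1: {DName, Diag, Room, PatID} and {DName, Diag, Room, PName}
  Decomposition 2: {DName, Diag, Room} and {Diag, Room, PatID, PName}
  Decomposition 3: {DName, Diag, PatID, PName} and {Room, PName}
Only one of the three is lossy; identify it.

Decomposition 2

Decomposition 1: common = {DName, Diag, Room}, closure = {DName, Diag, Room, PatID} → lossless.
Decomposition 2: common = {Diag, Room}, closure = {Diag, Room, PatID} → lossy.
Decomposition 3: common = {PName}, closure = {Room, PName} → lossless.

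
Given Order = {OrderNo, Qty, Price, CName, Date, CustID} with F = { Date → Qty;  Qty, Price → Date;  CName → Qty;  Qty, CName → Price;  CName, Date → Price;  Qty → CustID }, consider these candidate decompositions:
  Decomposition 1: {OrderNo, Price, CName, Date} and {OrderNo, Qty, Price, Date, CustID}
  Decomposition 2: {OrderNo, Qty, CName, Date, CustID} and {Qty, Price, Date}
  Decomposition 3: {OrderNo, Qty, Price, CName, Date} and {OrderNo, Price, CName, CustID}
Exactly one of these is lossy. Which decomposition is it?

Decomposition 2

Decomposition 1: common = {OrderNo, Price, Date}, closure = {OrderNo, Qty, Price, Date, CustID} → lossless.
Decomposition 2: common = {Qty, Date}, closure = {Qty, Date, CustID} → lossy.
Decomposition 3: common = {OrderNo, Price, CName}, closure = {OrderNo, Qty, Price, CName, Date, CustID} → lossless.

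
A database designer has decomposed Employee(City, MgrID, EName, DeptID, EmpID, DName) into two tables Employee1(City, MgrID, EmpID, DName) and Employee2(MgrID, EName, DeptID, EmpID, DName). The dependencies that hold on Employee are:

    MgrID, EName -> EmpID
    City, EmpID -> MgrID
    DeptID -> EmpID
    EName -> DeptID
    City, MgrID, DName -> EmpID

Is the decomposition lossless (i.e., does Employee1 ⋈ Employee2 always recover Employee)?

Common attributes: Employee1 ∩ Employee2 = {MgrID, EmpID, DName}.
No dependency enlarges {MgrID, EmpID, DName}, so (MgrID, EmpID, DName)⁺ = {MgrID, EmpID, DName}.
The closure contains neither all of Employee1 = {City, MgrID, EmpID, DName} nor all of Employee2 = {MgrID, EName, DeptID, EmpID, DName}, so the common attributes are not a superkey of either fragment. The join is lossy.

No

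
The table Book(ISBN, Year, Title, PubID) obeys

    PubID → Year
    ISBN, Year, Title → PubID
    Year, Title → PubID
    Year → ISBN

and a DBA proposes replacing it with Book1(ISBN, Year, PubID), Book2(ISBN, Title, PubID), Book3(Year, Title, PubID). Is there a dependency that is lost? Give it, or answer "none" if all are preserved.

PubID → Year lies within Book1.
ISBN, Year, Title → PubID: restricted closure across fragments reaches PubID.
Year, Title → PubID lies within Book3.
Year → ISBN lies within Book1.
Every dependency is enforceable on the fragments, so the decomposition is dependency-preserving.

none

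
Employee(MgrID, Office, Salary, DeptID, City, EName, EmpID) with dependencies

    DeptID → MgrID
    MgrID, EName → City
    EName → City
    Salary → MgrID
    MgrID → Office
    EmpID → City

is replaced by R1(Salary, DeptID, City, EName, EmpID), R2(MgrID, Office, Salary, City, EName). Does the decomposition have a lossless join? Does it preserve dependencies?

Lossless test: (Salary, City, EName)⁺ = {MgrID, Office, Salary, City, EName}, which contains all of one fragment — lossless.
Dependency preservation: the restricted closure of {DeptID} across the fragments never reaches {MgrID}, so DeptID → MgrID cannot be enforced without a join — not preserved.

lossless but not dependency-preserving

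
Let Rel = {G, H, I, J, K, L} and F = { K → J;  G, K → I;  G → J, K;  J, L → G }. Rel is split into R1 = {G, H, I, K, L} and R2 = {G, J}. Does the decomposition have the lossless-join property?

Yes

Common attributes: R1 ∩ R2 = {G}.
Closure of {G}: G → J, K applies, adding J, K; G, K → I applies, adding I. So (G)⁺ = {G, I, J, K}.
This closure contains every attribute of R2, so R1 ∩ R2 → R2. The join is lossless.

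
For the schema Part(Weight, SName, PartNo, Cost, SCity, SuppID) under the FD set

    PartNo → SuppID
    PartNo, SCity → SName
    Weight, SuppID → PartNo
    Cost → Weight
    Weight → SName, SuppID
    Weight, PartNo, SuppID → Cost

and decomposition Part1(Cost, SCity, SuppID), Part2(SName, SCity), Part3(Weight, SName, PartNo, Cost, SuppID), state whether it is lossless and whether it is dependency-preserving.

lossless but not dependency-preserving

Lossless test (chase): Rows 1 and 3 agree on Cost; apply Cost→Weight and equate their Weight entries. Rows 1 and 3 agree on Weight; apply Weight→SName, SuppID and equate their SName, SuppID entries. Rows 1 and 3 agree on Weight, SuppID; apply Weight, SuppID→PartNo and equate their PartNo entries. Row 1 is now all distinguished symbols — the join is lossless.
Dependency preservation: the restricted closure of {PartNo, SCity} across the fragments never reaches {SName}, so PartNo, SCity → SName cannot be enforced without a join — not preserved.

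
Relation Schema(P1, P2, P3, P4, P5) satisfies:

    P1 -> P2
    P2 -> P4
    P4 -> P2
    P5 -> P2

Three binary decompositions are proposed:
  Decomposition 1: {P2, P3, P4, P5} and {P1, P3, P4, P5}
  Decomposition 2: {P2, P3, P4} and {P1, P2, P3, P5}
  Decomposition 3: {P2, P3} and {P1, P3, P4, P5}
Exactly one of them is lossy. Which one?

Decomposition 1: common = {P3, P4, P5}, closure = {P2, P3, P4, P5} → lossless.
Decomposition 2: common = {P2, P3}, closure = {P2, P3, P4} → lossless.
Decomposition 3: common = {P3}, closure = {P3} → lossy.

Decomposition 3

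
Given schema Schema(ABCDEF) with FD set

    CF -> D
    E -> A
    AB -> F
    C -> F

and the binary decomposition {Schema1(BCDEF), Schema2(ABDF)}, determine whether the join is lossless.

Common attributes: Schema1 ∩ Schema2 = {BDF}.
No dependency enlarges {BDF}, so (BDF)⁺ = {BDF}.
The closure contains neither all of Schema1 = {BCDEF} nor all of Schema2 = {ABDF}, so the common attributes are not a superkey of either fragment. The join is lossy.

No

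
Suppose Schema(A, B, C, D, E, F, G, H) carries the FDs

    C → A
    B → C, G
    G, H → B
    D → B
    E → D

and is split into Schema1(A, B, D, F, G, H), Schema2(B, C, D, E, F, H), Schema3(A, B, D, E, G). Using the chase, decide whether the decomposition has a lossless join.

Yes

Chase test. Columns are A, B, C, D, E, F, G, H; row i has aⱼ where attribute j ∈ Schemai, else bᵢⱼ.
Initial tableau (one row per fragment):
  row 1: a1 a2 b13 a4 b15 a6 a7 a8
  row 2: b21 a2 a3 a4 a5 a6 b27 a8
  row 3: a1 a2 b33 a4 a5 b36 a7 b38
Rows 1 and 2 agree on B; apply B→C, G and equate their C, G entries.
Rows 1 and 3 agree on B; apply B→C, G and equate their C, G entries.
Rows 1 and 2 agree on C; apply C→A and equate their A entries.
Row 2 is now all distinguished symbols — the join is lossless.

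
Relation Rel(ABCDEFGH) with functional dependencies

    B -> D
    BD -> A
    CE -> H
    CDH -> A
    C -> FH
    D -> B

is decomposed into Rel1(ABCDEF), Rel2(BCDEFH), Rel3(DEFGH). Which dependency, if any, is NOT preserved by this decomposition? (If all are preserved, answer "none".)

B → D lies within Rel1.
BD → A lies within Rel1.
CE → H lies within Rel2.
CDH → A: restricted closure across fragments reaches A.
C → FH lies within Rel2.
D → B lies within Rel1.
Every dependency is enforceable on the fragments, so the decomposition is dependency-preserving.

none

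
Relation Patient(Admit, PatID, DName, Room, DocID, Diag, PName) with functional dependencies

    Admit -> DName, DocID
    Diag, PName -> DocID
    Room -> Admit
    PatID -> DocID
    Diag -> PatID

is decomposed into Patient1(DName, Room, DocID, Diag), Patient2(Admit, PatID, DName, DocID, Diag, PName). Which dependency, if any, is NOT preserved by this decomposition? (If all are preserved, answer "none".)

Room -> Admit

Check Room → Admit: no single fragment contains all of {Admit, Room}, and the restricted closure of {Room} across the fragments never reaches {Admit}.
Admit → DName, DocID is preserved.
Diag, PName → DocID is preserved.
PatID → DocID is preserved.
Diag → PatID is preserved.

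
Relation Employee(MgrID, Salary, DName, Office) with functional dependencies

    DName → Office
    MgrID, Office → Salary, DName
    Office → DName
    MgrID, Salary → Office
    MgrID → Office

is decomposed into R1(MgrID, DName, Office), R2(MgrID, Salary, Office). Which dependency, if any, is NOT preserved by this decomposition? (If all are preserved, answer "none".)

none

DName → Office lies within R1.
MgrID, Office → Salary, DName: restricted closure across fragments reaches Salary, DName.
Office → DName lies within R1.
MgrID, Salary → Office lies within R2.
MgrID → Office lies within R1.
Every dependency is enforceable on the fragments, so the decomposition is dependency-preserving.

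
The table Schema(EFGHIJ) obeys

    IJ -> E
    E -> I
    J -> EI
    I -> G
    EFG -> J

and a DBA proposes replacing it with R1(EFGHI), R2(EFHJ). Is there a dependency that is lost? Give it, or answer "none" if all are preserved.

IJ → E: restricted closure across fragments reaches E.
E → I lies within R1.
J → EI: restricted closure across fragments reaches EI.
I → G lies within R1.
EFG → J: restricted closure across fragments reaches J.
Every dependency is enforceable on the fragments, so the decomposition is dependency-preserving.

none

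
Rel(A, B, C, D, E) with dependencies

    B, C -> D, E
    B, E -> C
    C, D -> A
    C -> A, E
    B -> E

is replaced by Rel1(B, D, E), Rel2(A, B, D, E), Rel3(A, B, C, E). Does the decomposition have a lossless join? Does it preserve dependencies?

Lossless test (chase): Rows 1 and 2 agree on B, E; apply B, E→C and equate their C entries. Rows 1 and 3 agree on B, E; apply B, E→C and equate their C entries. Rows 1 and 2 agree on C, D; apply C, D→A and equate their A entries. Rows 1 and 3 agree on B, C; apply B, C→D, E and equate their D, E entries. Row 1 is now all distinguished symbols — the join is lossless.
Dependency preservation: B, C → D, E; C, D → A are not contained in any single fragment, but the restricted closure of each left-hand side across the fragments still reaches the right-hand side; the remaining FDs each lie inside some fragment. All dependencies are preserved.

lossless and dependency-preserving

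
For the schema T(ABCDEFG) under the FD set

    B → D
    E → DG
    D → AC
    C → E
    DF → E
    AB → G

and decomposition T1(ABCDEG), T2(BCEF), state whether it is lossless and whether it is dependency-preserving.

Lossless test: (BCE)⁺ = {ABCDEG}, which contains all of one fragment — lossless.
Dependency preservation: DF → E is not contained in any single fragment, but the restricted closure of its left-hand side across the fragments still reaches the right-hand side; the remaining FDs each lie inside some fragment. All dependencies are preserved.

lossless and dependency-preserving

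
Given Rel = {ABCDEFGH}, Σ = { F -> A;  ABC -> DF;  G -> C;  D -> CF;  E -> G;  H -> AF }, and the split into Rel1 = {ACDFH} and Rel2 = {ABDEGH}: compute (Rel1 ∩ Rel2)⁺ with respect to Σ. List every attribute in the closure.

Rel1 ∩ Rel2 = {ADH}.
D → CF applies, adding CF
Closure: {ACDFH}.

ACDFH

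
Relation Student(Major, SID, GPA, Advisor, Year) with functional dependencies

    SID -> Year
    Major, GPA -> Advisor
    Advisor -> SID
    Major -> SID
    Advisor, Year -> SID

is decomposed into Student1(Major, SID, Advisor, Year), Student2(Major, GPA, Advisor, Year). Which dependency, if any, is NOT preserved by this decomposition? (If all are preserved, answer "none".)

none

SID → Year lies within Student1.
Major, GPA → Advisor lies within Student2.
Advisor → SID lies within Student1.
Major → SID lies within Student1.
Advisor, Year → SID lies within Student1.
Every dependency is enforceable on the fragments, so the decomposition is dependency-preserving.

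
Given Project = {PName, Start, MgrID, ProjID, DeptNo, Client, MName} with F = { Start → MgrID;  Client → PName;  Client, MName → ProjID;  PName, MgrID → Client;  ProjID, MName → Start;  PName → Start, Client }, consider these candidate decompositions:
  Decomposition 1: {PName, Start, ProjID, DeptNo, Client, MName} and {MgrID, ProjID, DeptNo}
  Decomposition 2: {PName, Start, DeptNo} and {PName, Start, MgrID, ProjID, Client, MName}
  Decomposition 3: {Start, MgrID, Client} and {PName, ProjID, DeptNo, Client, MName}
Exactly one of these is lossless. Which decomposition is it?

Decomposition 1: common = {ProjID, DeptNo}, closure = {ProjID, DeptNo} → lossy.
Decomposition 2: common = {PName, Start}, closure = {PName, Start, MgrID, Client} → lossy.
Decomposition 3: common = {Client}, closure = {PName, Start, MgrID, Client} → lossless.

Decomposition 3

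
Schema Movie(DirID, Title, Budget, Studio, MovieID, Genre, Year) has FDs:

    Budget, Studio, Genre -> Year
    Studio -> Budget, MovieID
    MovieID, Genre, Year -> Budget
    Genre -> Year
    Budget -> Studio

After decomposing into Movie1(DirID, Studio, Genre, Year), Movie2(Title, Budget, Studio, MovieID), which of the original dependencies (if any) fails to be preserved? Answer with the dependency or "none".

Check MovieID, Genre, Year → Budget: no single fragment contains all of {Budget, MovieID, Genre, Year}, and the restricted closure of {MovieID, Genre, Year} across the fragments never reaches {Budget}.
Budget, Studio, Genre → Year is preserved.
Studio → Budget, MovieID is preserved.
Genre → Year is preserved.
Budget → Studio is preserved.

MovieID, Genre, Year -> Budget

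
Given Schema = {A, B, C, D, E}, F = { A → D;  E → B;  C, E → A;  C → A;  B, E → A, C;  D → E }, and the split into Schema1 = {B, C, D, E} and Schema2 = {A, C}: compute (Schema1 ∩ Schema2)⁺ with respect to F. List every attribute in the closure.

A, B, C, D, E

Schema1 ∩ Schema2 = {C}.
C → A applies, adding A
A → D applies, adding D
D → E applies, adding E
E → B applies, adding B
Closure: {A, B, C, D, E}.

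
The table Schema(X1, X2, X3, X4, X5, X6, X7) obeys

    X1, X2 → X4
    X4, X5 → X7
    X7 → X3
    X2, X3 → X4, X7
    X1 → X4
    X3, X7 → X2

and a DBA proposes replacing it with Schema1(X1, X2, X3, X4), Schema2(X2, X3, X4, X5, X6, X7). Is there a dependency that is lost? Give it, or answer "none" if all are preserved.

X1, X2 → X4 lies within Schema1.
X4, X5 → X7 lies within Schema2.
X7 → X3 lies within Schema2.
X2, X3 → X4, X7 lies within Schema2.
X1 → X4 lies within Schema1.
X3, X7 → X2 lies within Schema2.
Every dependency is enforceable on the fragments, so the decomposition is dependency-preserving.

none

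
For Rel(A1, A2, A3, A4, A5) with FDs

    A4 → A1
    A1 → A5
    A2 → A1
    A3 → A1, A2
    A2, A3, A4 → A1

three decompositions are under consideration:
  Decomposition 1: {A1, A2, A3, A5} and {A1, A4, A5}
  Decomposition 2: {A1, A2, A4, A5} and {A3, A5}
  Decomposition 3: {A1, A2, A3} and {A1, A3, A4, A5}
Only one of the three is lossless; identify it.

Decomposition 3

Decomposition 1: common = {A1, A5}, closure = {A1, A5} → lossy.
Decomposition 2: common = {A5}, closure = {A5} → lossy.
Decomposition 3: common = {A1, A3}, closure = {A1, A2, A3, A5} → lossless.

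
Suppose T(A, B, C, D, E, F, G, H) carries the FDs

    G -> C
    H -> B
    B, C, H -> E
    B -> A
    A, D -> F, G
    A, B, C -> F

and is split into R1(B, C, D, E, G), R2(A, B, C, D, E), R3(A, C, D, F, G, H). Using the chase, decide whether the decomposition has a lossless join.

No

Chase test. Columns are A, B, C, D, E, F, G, H; row i has aⱼ where attribute j ∈ Ri, else bᵢⱼ.
Initial tableau (one row per fragment):
  row 1: b11 a2 a3 a4 a5 b16 a7 b18
  row 2: a1 a2 a3 a4 a5 b26 b27 b28
  row 3: a1 b32 a3 a4 b35 a6 a7 a8
Rows 1 and 2 agree on B; apply B→A and equate their A entries.
Rows 1 and 2 agree on A, D; apply A, D→F, G and equate their F, G entries.
Rows 1 and 3 agree on A, D; apply A, D→F, G and equate their F, G entries.
No row becomes fully distinguished — the join is lossy.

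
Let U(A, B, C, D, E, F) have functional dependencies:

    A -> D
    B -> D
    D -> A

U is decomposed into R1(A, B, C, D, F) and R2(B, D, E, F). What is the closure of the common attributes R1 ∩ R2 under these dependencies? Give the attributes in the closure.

R1 ∩ R2 = {B, D, F}.
D → A applies, adding A
Closure: {A, B, D, F}.

A, B, D, F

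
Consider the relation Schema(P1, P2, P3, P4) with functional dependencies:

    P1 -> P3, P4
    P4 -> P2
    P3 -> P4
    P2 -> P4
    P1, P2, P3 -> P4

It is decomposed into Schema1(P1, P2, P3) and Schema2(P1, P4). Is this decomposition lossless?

Yes

Common attributes: Schema1 ∩ Schema2 = {P1}.
Closure of {P1}: P1 → P3, P4 applies, adding P3, P4; P4 → P2 applies, adding P2. So (P1)⁺ = {P1, P2, P3, P4}.
This closure contains every attribute of Schema1, so Schema1 ∩ Schema2 → Schema1. The join is lossless.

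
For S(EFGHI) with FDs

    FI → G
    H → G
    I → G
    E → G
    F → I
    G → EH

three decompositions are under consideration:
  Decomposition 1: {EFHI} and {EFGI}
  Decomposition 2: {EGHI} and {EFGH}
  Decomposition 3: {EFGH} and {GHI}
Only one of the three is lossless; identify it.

Decomposition 1: common = {EFI}, closure = {EFGHI} → lossless.
Decomposition 2: common = {EGH}, closure = {EGH} → lossy.
Decomposition 3: common = {GH}, closure = {EGH} → lossy.

Decomposition 1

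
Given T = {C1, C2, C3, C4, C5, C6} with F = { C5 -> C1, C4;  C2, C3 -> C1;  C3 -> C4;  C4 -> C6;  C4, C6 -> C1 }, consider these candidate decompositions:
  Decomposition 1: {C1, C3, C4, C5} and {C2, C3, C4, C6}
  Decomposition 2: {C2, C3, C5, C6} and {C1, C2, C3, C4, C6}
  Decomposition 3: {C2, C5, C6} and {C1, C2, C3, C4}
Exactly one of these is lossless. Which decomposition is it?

Decomposition 2

Decomposition 1: common = {C3, C4}, closure = {C1, C3, C4, C6} → lossy.
Decomposition 2: common = {C2, C3, C6}, closure = {C1, C2, C3, C4, C6} → lossless.
Decomposition 3: common = {C2}, closure = {C2} → lossy.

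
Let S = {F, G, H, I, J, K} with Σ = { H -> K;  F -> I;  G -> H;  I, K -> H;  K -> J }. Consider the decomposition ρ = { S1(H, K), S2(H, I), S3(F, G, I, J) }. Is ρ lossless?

Chase test. Columns are F, G, H, I, J, K; row i has aⱼ where attribute j ∈ Si, else bᵢⱼ.
Initial tableau (one row per fragment):
  row 1: b11 b12 a3 b14 b15 a6
  row 2: b21 b22 a3 a4 b25 b26
  row 3: a1 a2 b33 a4 a5 b36
Rows 1 and 2 agree on H; apply H→K and equate their K entries.
Rows 1 and 2 agree on K; apply K→J and equate their J entries.
No row becomes fully distinguished — the join is lossy.

No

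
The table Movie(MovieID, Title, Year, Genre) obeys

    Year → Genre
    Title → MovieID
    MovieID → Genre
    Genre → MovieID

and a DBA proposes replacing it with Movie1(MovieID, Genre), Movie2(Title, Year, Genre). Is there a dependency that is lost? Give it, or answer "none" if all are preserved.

none

Year → Genre lies within Movie2.
Title → MovieID: restricted closure across fragments reaches MovieID.
MovieID → Genre lies within Movie1.
Genre → MovieID lies within Movie1.
Every dependency is enforceable on the fragments, so the decomposition is dependency-preserving.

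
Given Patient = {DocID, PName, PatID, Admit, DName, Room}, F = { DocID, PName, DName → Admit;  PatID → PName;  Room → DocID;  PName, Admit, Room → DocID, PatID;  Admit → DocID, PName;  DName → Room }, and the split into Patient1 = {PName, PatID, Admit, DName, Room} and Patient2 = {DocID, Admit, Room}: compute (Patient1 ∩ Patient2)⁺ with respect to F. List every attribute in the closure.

Patient1 ∩ Patient2 = {Admit, Room}.
Room → DocID applies, adding DocID
Admit → DocID, PName applies, adding PName
PName, Admit, Room → DocID, PatID applies, adding PatID
Closure: {DocID, PName, PatID, Admit, Room}.

DocID, PName, PatID, Admit, Room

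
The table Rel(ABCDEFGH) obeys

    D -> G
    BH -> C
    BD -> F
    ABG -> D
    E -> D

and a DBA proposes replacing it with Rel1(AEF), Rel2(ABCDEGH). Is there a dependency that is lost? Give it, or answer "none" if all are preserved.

Check BD → F: no single fragment contains all of {BDF}, and the restricted closure of {BD} across the fragments never reaches {F}.
D → G is preserved.
BH → C is preserved.
ABG → D is preserved.
E → D is preserved.

BD -> F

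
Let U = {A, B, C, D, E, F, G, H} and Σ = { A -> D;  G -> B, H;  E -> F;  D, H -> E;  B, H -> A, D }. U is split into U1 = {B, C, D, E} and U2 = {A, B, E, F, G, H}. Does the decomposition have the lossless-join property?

Common attributes: U1 ∩ U2 = {B, E}.
Closure of {B, E}: E → F applies, adding F. So (B, E)⁺ = {B, E, F}.
The closure contains neither all of U1 = {B, C, D, E} nor all of U2 = {A, B, E, F, G, H}, so the common attributes are not a superkey of either fragment. The join is lossy.

No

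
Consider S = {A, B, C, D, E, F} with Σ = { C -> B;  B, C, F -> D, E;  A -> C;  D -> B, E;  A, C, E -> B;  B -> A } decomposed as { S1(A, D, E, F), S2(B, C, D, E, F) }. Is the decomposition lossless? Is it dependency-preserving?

lossless but not dependency-preserving

Lossless test: (D, E, F)⁺ = {A, B, C, D, E, F}, which contains all of one fragment — lossless.
Dependency preservation: the restricted closure of {A} across the fragments never reaches {C}, so A → C cannot be enforced without a join — not preserved.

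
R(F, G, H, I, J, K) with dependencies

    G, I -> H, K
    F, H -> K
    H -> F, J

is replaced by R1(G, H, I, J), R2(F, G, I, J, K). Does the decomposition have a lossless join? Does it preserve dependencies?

Lossless test: (G, I, J)⁺ = {F, G, H, I, J, K}, which contains all of one fragment — lossless.
Dependency preservation: the restricted closure of {F, H} across the fragments never reaches {K}, so F, H → K cannot be enforced without a join — not preserved.

lossless but not dependency-preserving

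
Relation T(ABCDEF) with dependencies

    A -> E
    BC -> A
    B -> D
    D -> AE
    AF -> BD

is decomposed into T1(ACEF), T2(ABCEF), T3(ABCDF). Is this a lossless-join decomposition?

Chase test. Columns are ABCDEF; row i has aⱼ where attribute j ∈ Ti, else bᵢⱼ.
Initial tableau (one row per fragment):
  row 1: a1 b12 a3 b14 a5 a6
  row 2: a1 a2 a3 b24 a5 a6
  row 3: a1 a2 a3 a4 b35 a6
Rows 1 and 3 agree on A; apply A→E and equate their E entries.
Rows 2 and 3 agree on B; apply B→D and equate their D entries.
Rows 1 and 2 agree on AF; apply AF→BD and equate their BD entries.
Row 1 is now all distinguished symbols — the join is lossless.

Yes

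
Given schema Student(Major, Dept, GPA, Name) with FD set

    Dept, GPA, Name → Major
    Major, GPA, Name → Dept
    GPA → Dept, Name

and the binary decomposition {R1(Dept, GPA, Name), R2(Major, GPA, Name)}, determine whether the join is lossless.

Common attributes: R1 ∩ R2 = {GPA, Name}.
Closure of {GPA, Name}: GPA → Dept, Name applies, adding Dept; Dept, GPA, Name → Major applies, adding Major. So (GPA, Name)⁺ = {Major, Dept, GPA, Name}.
This closure contains every attribute of R1, so R1 ∩ R2 → R1. The join is lossless.

Yes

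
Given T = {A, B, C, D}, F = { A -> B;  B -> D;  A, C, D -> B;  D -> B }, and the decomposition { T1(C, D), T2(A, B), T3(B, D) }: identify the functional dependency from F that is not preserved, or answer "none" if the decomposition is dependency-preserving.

none

A → B lies within T2.
B → D lies within T3.
A, C, D → B: restricted closure across fragments reaches B.
D → B lies within T3.
Every dependency is enforceable on the fragments, so the decomposition is dependency-preserving.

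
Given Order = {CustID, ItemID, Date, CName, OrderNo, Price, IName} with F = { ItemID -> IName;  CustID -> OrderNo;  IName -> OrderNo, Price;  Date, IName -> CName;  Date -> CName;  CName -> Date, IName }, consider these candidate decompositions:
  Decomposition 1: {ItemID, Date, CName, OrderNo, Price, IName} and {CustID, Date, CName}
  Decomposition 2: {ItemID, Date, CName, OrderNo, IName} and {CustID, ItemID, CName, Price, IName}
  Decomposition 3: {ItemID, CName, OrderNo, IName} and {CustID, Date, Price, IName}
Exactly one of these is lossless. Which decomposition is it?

Decomposition 2

Decomposition 1: common = {Date, CName}, closure = {Date, CName, OrderNo, Price, IName} → lossy.
Decomposition 2: common = {ItemID, CName, IName}, closure = {ItemID, Date, CName, OrderNo, Price, IName} → lossless.
Decomposition 3: common = {IName}, closure = {OrderNo, Price, IName} → lossy.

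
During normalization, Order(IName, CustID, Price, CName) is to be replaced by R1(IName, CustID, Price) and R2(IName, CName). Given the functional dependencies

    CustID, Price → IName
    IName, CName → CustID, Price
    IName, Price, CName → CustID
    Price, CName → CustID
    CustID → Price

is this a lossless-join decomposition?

No

Common attributes: R1 ∩ R2 = {IName}.
No dependency enlarges {IName}, so (IName)⁺ = {IName}.
The closure contains neither all of R1 = {IName, CustID, Price} nor all of R2 = {IName, CName}, so the common attributes are not a superkey of either fragment. The join is lossy.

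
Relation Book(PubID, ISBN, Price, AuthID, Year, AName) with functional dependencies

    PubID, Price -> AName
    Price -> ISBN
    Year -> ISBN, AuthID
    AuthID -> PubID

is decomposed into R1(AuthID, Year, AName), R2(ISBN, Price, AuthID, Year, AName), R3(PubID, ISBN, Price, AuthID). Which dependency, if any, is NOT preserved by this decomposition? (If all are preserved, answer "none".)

Check PubID, Price → AName: no single fragment contains all of {PubID, Price, AName}, and the restricted closure of {PubID, Price} across the fragments never reaches {AName}.
Price → ISBN is preserved.
Year → ISBN, AuthID is preserved.
AuthID → PubID is preserved.

PubID, Price -> AName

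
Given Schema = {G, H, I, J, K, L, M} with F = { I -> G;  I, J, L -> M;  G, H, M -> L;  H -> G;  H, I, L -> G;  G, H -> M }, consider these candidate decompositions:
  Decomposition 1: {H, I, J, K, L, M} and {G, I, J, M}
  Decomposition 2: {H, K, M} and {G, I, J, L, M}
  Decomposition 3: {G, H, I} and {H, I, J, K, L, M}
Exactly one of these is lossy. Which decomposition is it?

Decomposition 1: common = {I, J, M}, closure = {G, I, J, M} → lossless.
Decomposition 2: common = {M}, closure = {M} → lossy.
Decomposition 3: common = {H, I}, closure = {G, H, I, L, M} → lossless.

Decomposition 2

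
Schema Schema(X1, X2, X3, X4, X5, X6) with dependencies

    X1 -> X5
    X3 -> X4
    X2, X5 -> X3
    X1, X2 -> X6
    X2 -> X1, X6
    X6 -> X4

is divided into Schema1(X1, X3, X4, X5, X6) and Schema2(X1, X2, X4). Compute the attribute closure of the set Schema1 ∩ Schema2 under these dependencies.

Schema1 ∩ Schema2 = {X1, X4}.
X1 → X5 applies, adding X5
Closure: {X1, X4, X5}.

X1, X4, X5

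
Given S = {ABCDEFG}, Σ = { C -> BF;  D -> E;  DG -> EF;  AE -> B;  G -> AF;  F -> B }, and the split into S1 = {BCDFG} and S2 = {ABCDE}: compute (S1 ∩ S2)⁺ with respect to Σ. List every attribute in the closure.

S1 ∩ S2 = {BCD}.
C → BF applies, adding F
D → E applies, adding E
Closure: {BCDEF}.

BCDEF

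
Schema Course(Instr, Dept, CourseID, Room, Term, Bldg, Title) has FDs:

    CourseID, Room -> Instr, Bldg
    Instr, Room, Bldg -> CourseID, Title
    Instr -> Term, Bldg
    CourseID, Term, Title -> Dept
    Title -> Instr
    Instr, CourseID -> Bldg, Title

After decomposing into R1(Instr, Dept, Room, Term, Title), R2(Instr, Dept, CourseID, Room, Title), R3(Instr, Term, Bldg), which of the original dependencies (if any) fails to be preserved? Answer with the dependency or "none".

CourseID, Room → Instr, Bldg: restricted closure across fragments reaches Instr, Bldg.
Instr, Room, Bldg → CourseID, Title: restricted closure across fragments reaches CourseID, Title.
Instr → Term, Bldg lies within R3.
CourseID, Term, Title → Dept: restricted closure across fragments reaches Dept.
Title → Instr lies within R1.
Instr, CourseID → Bldg, Title: restricted closure across fragments reaches Bldg, Title.
Every dependency is enforceable on the fragments, so the decomposition is dependency-preserving.

none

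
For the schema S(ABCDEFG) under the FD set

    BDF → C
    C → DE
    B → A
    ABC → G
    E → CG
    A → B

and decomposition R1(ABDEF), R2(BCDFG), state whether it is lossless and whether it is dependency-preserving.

Lossless test: (BDF)⁺ = {ABCDEFG}, which contains all of one fragment — lossless.
Dependency preservation: the restricted closure of {C} across the fragments never reaches {DE}, so C → DE cannot be enforced without a join — not preserved.

lossless but not dependency-preserving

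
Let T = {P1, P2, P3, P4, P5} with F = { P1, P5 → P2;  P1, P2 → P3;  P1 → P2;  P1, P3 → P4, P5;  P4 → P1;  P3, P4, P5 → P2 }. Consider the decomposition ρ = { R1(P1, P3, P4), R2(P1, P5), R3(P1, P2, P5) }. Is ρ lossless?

Yes

Chase test. Columns are P1, P2, P3, P4, P5; row i has aⱼ where attribute j ∈ Ri, else bᵢⱼ.
Initial tableau (one row per fragment):
  row 1: a1 b12 a3 a4 b15
  row 2: a1 b22 b23 b24 a5
  row 3: a1 a2 b33 b34 a5
Rows 2 and 3 agree on P1, P5; apply P1, P5→P2 and equate their P2 entries.
Rows 2 and 3 agree on P1, P2; apply P1, P2→P3 and equate their P3 entries.
Rows 1 and 2 agree on P1; apply P1→P2 and equate their P2 entries.
Rows 2 and 3 agree on P1, P3; apply P1, P3→P4, P5 and equate their P4, P5 entries.
Rows 1 and 2 agree on P1, P2; apply P1, P2→P3 and equate their P3 entries.
Rows 1 and 2 agree on P1, P3; apply P1, P3→P4, P5 and equate their P4, P5 entries.
Row 1 is now all distinguished symbols — the join is lossless.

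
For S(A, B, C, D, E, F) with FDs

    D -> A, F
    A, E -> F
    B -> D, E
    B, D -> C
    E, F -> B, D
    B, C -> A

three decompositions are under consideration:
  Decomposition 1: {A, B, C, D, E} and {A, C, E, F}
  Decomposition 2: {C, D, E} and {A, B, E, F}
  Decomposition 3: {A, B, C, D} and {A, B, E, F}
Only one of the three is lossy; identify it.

Decomposition 1: common = {A, C, E}, closure = {A, B, C, D, E, F} → lossless.
Decomposition 2: common = {E}, closure = {E} → lossy.
Decomposition 3: common = {A, B}, closure = {A, B, C, D, E, F} → lossless.

Decomposition 2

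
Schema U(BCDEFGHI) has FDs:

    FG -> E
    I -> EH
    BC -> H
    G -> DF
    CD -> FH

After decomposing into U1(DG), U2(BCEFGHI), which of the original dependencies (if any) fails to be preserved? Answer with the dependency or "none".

Check CD → FH: no single fragment contains all of {CDFH}, and the restricted closure of {CD} across the fragments never reaches {FH}.
FG → E is preserved.
I → EH is preserved.
BC → H is preserved.
G → DF is preserved.

CD -> FH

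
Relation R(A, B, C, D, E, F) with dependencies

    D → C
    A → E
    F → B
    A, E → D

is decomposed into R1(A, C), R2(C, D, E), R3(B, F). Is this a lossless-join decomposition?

No

Chase test. Columns are A, B, C, D, E, F; row i has aⱼ where attribute j ∈ Ri, else bᵢⱼ.
Initial tableau (one row per fragment):
  row 1: a1 b12 a3 b14 b15 b16
  row 2: b21 b22 a3 a4 a5 b26
  row 3: b31 a2 b33 b34 b35 a6
No row becomes fully distinguished — the join is lossy.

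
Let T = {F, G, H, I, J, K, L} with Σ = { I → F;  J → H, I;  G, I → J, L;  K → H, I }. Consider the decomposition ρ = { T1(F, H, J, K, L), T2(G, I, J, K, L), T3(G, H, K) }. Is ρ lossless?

Chase test. Columns are F, G, H, I, J, K, L; row i has aⱼ where attribute j ∈ Ti, else bᵢⱼ.
Initial tableau (one row per fragment):
  row 1: a1 b12 a3 b14 a5 a6 a7
  row 2: b21 a2 b23 a4 a5 a6 a7
  row 3: b31 a2 a3 b34 b35 a6 b37
Rows 1 and 2 agree on J; apply J→H, I and equate their H, I entries.
Rows 1 and 3 agree on K; apply K→H, I and equate their H, I entries.
Rows 1 and 2 agree on I; apply I→F and equate their F entries.
Rows 1 and 3 agree on I; apply I→F and equate their F entries.
Rows 2 and 3 agree on G, I; apply G, I→J, L and equate their J, L entries.
Row 2 is now all distinguished symbols — the join is lossless.

Yes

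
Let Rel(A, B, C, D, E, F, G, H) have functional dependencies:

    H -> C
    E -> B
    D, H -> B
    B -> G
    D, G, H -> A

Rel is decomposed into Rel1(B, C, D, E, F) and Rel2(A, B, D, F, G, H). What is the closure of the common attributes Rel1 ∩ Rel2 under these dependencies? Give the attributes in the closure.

B, D, F, G

Rel1 ∩ Rel2 = {B, D, F}.
B → G applies, adding G
Closure: {B, D, F, G}.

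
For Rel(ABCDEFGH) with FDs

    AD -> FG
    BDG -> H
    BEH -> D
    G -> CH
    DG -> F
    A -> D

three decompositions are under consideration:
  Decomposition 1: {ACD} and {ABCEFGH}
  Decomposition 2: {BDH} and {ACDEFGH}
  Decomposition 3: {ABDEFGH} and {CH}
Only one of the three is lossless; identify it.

Decomposition 1

Decomposition 1: common = {AC}, closure = {ACDFGH} → lossless.
Decomposition 2: common = {DH}, closure = {DH} → lossy.
Decomposition 3: common = {H}, closure = {H} → lossy.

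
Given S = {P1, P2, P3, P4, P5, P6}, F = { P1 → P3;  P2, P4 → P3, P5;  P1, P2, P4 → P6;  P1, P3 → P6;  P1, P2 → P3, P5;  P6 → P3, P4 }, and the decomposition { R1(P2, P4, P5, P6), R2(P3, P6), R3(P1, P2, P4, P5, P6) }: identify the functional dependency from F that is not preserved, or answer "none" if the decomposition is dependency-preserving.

P2, P4 → P3, P5

Check P2, P4 → P3, P5: no single fragment contains all of {P2, P3, P4, P5}, and the restricted closure of {P2, P4} across the fragments never reaches {P3, P5}.
P1 → P3 is preserved.
P1, P2, P4 → P6 is preserved.
P1, P3 → P6 is preserved.
P1, P2 → P3, P5 is preserved.
P6 → P3, P4 is preserved.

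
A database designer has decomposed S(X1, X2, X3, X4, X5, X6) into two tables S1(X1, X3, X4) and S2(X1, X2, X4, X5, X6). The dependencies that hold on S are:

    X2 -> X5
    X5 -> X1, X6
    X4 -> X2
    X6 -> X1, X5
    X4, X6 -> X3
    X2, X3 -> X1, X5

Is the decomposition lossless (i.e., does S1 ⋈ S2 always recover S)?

Yes

Common attributes: S1 ∩ S2 = {X1, X4}.
Closure of {X1, X4}: X4 → X2 applies, adding X2; X2 → X5 applies, adding X5; X5 → X1, X6 applies, adding X6; X4, X6 → X3 applies, adding X3. So (X1, X4)⁺ = {X1, X2, X3, X4, X5, X6}.
This closure contains every attribute of S1, so S1 ∩ S2 → S1. The join is lossless.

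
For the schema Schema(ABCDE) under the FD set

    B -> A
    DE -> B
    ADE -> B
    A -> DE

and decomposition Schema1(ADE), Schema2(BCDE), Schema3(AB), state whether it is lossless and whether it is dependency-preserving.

Lossless test (chase): Rows 2 and 3 agree on B; apply B→A and equate their A entries. Rows 1 and 2 agree on DE; apply DE→B and equate their B entries. Rows 1 and 3 agree on A; apply A→DE and equate their DE entries. Row 2 is now all distinguished symbols — the join is lossless.
Dependency preservation: ADE → B is not contained in any single fragment, but the restricted closure of its left-hand side across the fragments still reaches the right-hand side; the remaining FDs each lie inside some fragment. All dependencies are preserved.

lossless and dependency-preserving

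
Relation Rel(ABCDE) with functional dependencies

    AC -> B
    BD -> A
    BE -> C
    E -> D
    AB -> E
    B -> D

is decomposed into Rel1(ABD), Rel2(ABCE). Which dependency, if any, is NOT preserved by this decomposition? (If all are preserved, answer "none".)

Check E → D: no single fragment contains all of {DE}, and the restricted closure of {E} across the fragments never reaches {D}.
AC → B is preserved.
BD → A is preserved.
BE → C is preserved.
AB → E is preserved.
B → D is preserved.

E -> D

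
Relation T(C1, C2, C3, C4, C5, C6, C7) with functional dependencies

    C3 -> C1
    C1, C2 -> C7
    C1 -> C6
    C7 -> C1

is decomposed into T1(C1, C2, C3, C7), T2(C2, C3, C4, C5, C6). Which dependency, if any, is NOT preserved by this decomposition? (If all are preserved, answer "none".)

Check C1 → C6: no single fragment contains all of {C1, C6}, and the restricted closure of {C1} across the fragments never reaches {C6}.
C3 → C1 is preserved.
C1, C2 → C7 is preserved.
C7 → C1 is preserved.

C1 -> C6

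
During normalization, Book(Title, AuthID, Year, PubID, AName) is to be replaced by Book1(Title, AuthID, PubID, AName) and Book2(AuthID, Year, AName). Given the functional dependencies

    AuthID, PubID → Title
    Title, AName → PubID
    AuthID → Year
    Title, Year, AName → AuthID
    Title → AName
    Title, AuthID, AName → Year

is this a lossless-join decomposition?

Yes

Common attributes: Book1 ∩ Book2 = {AuthID, AName}.
Closure of {AuthID, AName}: AuthID → Year applies, adding Year. So (AuthID, AName)⁺ = {AuthID, Year, AName}.
This closure contains every attribute of Book2, so Book1 ∩ Book2 → Book2. The join is lossless.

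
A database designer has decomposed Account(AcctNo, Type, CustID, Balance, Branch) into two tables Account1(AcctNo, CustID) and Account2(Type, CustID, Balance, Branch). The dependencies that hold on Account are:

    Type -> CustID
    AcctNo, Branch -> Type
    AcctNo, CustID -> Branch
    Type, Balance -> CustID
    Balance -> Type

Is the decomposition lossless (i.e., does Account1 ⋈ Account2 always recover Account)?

Common attributes: Account1 ∩ Account2 = {CustID}.
No dependency enlarges {CustID}, so (CustID)⁺ = {CustID}.
The closure contains neither all of Account1 = {AcctNo, CustID} nor all of Account2 = {Type, CustID, Balance, Branch}, so the common attributes are not a superkey of either fragment. The join is lossy.

No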